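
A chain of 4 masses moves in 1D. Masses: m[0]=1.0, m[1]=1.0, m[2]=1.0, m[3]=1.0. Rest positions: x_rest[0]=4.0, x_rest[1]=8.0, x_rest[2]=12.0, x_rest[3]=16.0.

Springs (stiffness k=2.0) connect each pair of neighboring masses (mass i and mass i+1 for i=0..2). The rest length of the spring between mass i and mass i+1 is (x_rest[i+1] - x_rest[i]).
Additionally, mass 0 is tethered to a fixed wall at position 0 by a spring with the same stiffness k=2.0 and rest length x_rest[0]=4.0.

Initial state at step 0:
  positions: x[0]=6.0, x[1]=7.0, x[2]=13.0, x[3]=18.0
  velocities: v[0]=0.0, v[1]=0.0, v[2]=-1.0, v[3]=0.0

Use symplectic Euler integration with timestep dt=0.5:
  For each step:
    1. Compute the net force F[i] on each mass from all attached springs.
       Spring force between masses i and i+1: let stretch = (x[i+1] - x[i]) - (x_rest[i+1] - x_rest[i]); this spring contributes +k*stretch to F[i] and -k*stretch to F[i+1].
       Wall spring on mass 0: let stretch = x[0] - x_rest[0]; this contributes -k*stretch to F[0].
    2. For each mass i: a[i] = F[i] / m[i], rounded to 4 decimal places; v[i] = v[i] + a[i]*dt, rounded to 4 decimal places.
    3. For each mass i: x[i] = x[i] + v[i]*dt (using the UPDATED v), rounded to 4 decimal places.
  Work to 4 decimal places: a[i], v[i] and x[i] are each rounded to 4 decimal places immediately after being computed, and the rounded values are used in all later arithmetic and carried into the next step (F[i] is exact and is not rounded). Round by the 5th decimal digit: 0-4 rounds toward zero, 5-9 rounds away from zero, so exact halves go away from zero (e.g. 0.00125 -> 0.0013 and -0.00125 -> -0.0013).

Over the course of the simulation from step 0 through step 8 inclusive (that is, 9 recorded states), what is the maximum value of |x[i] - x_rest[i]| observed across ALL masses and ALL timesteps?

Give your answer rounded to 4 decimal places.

Step 0: x=[6.0000 7.0000 13.0000 18.0000] v=[0.0000 0.0000 -1.0000 0.0000]
Step 1: x=[3.5000 9.5000 12.0000 17.5000] v=[-5.0000 5.0000 -2.0000 -1.0000]
Step 2: x=[2.2500 10.2500 12.5000 16.2500] v=[-2.5000 1.5000 1.0000 -2.5000]
Step 3: x=[3.8750 8.1250 13.7500 15.1250] v=[3.2500 -4.2500 2.5000 -2.2500]
Step 4: x=[5.6875 6.6875 12.8750 15.3125] v=[3.6250 -2.8750 -1.7500 0.3750]
Step 5: x=[5.1563 7.8438 10.1250 16.2813] v=[-1.0625 2.3125 -5.5000 1.9375]
Step 6: x=[3.3907 8.7969 9.3126 16.1719] v=[-3.5313 1.9062 -1.6249 -0.2188]
Step 7: x=[2.6328 7.3048 11.6720 14.6329] v=[-1.5158 -2.9843 4.7187 -3.0781]
Step 8: x=[2.8945 5.6603 13.3282 13.6134] v=[0.5234 -3.2891 3.3124 -2.0390]
Max displacement = 2.6874

Answer: 2.6874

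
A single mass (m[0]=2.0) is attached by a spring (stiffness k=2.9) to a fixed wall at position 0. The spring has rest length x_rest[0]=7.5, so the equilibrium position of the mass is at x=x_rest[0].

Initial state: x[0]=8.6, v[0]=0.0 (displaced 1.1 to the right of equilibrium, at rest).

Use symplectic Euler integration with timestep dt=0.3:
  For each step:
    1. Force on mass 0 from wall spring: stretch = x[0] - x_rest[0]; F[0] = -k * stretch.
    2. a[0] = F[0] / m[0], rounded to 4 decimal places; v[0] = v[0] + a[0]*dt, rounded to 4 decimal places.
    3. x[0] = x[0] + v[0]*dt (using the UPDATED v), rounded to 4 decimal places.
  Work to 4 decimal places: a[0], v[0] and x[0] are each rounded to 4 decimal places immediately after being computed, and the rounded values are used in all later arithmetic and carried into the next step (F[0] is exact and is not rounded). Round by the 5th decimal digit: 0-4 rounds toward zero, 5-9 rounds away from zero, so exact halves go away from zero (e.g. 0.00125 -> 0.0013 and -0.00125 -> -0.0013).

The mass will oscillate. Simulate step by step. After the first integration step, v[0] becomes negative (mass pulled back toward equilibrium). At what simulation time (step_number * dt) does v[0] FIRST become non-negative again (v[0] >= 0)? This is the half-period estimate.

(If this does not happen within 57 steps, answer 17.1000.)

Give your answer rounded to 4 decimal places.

Answer: 2.7000

Derivation:
Step 0: x=[8.6000] v=[0.0000]
Step 1: x=[8.4565] v=[-0.4785]
Step 2: x=[8.1881] v=[-0.8946]
Step 3: x=[7.8299] v=[-1.1939]
Step 4: x=[7.4287] v=[-1.3374]
Step 5: x=[7.0368] v=[-1.3064]
Step 6: x=[6.7053] v=[-1.1049]
Step 7: x=[6.4775] v=[-0.7592]
Step 8: x=[6.3832] v=[-0.3144]
Step 9: x=[6.4346] v=[0.1714]
First v>=0 after going negative at step 9, time=2.7000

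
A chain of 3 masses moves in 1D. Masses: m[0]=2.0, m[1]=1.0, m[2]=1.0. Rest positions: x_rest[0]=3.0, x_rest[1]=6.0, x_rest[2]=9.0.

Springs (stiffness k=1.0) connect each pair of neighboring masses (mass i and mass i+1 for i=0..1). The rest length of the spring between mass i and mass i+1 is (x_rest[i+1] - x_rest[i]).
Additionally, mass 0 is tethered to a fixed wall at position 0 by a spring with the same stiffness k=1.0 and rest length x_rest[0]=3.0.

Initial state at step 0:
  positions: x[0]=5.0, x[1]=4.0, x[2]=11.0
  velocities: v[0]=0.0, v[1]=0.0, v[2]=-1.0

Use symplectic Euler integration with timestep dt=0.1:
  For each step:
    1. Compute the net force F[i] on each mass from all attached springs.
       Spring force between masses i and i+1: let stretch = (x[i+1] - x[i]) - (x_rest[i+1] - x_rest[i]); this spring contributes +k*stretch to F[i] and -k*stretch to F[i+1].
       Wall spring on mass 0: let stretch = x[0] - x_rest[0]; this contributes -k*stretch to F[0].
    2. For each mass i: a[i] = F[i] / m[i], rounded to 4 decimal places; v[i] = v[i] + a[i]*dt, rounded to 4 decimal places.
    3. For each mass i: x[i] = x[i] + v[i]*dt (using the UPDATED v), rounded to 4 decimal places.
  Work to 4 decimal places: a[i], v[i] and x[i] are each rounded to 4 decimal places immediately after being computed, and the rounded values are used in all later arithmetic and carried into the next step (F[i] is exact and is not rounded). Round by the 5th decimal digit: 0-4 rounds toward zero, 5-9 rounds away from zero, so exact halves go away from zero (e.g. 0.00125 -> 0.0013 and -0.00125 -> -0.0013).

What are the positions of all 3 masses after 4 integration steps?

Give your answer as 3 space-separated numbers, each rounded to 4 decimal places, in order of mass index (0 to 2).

Answer: 4.7104 4.7561 10.2276

Derivation:
Step 0: x=[5.0000 4.0000 11.0000] v=[0.0000 0.0000 -1.0000]
Step 1: x=[4.9700 4.0800 10.8600] v=[-0.3000 0.8000 -1.4000]
Step 2: x=[4.9107 4.2367 10.6822] v=[-0.5930 1.5670 -1.7780]
Step 3: x=[4.8235 4.4646 10.4699] v=[-0.8722 2.2790 -2.1226]
Step 4: x=[4.7104 4.7561 10.2276] v=[-1.1313 2.9154 -2.4231]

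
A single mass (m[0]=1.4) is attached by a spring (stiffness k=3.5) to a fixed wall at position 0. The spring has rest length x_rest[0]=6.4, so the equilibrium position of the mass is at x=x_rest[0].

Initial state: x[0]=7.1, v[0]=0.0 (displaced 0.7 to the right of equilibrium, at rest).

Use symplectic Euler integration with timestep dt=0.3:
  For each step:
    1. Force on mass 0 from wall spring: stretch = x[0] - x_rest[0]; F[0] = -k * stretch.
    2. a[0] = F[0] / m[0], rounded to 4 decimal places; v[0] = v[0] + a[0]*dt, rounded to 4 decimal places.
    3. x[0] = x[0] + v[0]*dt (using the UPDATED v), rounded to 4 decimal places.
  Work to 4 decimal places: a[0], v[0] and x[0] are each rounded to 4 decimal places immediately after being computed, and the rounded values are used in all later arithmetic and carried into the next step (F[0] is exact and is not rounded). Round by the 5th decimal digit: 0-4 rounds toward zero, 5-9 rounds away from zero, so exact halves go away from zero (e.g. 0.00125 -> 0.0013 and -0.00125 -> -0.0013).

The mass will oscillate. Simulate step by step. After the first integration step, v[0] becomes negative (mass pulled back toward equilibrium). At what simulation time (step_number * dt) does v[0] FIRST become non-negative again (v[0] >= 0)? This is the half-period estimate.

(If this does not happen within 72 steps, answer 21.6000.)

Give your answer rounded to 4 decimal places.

Step 0: x=[7.1000] v=[0.0000]
Step 1: x=[6.9425] v=[-0.5250]
Step 2: x=[6.6629] v=[-0.9319]
Step 3: x=[6.3242] v=[-1.1291]
Step 4: x=[6.0025] v=[-1.0723]
Step 5: x=[5.7702] v=[-0.7742]
Step 6: x=[5.6796] v=[-0.3019]
Step 7: x=[5.7511] v=[0.2384]
First v>=0 after going negative at step 7, time=2.1000

Answer: 2.1000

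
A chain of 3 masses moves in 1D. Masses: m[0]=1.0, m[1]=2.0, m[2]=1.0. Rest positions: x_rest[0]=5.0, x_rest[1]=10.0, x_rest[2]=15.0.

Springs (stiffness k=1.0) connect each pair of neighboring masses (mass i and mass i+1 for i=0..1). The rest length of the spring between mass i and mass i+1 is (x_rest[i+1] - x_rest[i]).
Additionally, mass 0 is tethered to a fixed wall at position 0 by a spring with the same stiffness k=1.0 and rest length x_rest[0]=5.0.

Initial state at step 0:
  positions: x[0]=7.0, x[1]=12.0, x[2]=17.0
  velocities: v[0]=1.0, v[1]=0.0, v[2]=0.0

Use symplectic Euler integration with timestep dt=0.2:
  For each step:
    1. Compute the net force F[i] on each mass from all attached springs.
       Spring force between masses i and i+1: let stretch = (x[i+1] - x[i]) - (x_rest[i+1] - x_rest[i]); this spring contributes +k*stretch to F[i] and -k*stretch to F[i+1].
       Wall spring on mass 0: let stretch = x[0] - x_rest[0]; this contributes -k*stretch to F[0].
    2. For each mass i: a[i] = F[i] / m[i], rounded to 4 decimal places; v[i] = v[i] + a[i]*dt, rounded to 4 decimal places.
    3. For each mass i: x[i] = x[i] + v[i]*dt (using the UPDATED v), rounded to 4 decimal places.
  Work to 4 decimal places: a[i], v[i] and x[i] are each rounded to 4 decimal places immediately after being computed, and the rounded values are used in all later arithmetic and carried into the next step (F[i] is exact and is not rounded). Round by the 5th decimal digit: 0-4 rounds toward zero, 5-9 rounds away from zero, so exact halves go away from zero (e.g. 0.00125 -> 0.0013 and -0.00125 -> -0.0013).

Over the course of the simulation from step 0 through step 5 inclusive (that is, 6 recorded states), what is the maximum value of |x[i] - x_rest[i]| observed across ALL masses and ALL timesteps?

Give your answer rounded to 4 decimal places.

Step 0: x=[7.0000 12.0000 17.0000] v=[1.0000 0.0000 0.0000]
Step 1: x=[7.1200 12.0000 17.0000] v=[0.6000 0.0000 0.0000]
Step 2: x=[7.1504 12.0024 17.0000] v=[0.1520 0.0120 0.0000]
Step 3: x=[7.0889 12.0077 17.0001] v=[-0.3077 0.0266 0.0005]
Step 4: x=[6.9406 12.0145 17.0005] v=[-0.7417 0.0340 0.0020]
Step 5: x=[6.7176 12.0195 17.0015] v=[-1.1150 0.0252 0.0048]
Max displacement = 2.1504

Answer: 2.1504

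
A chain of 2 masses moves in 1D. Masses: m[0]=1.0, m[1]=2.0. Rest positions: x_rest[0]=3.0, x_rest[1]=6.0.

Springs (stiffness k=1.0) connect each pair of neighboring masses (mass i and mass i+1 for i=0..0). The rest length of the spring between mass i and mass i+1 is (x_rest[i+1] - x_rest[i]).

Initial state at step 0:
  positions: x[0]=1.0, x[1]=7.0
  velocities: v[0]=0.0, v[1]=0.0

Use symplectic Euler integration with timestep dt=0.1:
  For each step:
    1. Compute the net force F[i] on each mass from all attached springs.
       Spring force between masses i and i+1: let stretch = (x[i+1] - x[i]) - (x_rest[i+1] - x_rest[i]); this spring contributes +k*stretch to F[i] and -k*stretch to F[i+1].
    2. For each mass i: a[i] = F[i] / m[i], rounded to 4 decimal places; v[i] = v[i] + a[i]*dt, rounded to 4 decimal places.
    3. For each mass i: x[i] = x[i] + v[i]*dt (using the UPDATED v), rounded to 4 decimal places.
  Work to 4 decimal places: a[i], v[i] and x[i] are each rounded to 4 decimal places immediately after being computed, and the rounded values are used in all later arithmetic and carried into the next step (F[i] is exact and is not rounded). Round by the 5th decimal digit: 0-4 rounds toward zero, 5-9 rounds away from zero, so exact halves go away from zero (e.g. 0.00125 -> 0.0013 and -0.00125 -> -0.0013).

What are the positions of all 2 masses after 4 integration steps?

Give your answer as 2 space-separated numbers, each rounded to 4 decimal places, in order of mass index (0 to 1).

Step 0: x=[1.0000 7.0000] v=[0.0000 0.0000]
Step 1: x=[1.0300 6.9850] v=[0.3000 -0.1500]
Step 2: x=[1.0896 6.9552] v=[0.5955 -0.2978]
Step 3: x=[1.1778 6.9111] v=[0.8821 -0.4411]
Step 4: x=[1.2933 6.8533] v=[1.1554 -0.5778]

Answer: 1.2933 6.8533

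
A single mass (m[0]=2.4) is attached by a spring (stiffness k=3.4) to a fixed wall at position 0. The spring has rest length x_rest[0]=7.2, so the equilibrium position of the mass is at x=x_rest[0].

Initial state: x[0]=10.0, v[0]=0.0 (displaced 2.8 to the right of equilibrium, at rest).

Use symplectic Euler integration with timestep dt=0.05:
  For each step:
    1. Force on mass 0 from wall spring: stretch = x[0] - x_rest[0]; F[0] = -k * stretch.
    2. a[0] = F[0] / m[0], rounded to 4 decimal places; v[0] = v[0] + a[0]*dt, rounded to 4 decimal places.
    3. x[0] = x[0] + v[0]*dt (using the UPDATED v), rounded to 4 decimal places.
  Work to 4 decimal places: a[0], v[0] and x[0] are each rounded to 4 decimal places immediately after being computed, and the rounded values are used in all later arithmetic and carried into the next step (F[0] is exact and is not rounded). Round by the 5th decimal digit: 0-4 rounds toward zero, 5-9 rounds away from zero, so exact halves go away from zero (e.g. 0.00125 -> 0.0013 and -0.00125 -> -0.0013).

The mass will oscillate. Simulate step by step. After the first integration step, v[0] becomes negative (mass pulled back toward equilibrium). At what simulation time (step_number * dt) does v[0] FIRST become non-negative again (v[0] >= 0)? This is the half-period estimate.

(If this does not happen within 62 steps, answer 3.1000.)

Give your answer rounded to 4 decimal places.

Answer: 2.6500

Derivation:
Step 0: x=[10.0000] v=[0.0000]
Step 1: x=[9.9901] v=[-0.1983]
Step 2: x=[9.9703] v=[-0.3959]
Step 3: x=[9.9407] v=[-0.5921]
Step 4: x=[9.9014] v=[-0.7862]
Step 5: x=[9.8525] v=[-0.9776]
Step 6: x=[9.7942] v=[-1.1655]
Step 7: x=[9.7267] v=[-1.3493]
Step 8: x=[9.6503] v=[-1.5283]
Step 9: x=[9.5652] v=[-1.7019]
Step 10: x=[9.4717] v=[-1.8694]
Step 11: x=[9.3702] v=[-2.0303]
Step 12: x=[9.2610] v=[-2.1840]
Step 13: x=[9.1445] v=[-2.3300]
Step 14: x=[9.0211] v=[-2.4677]
Step 15: x=[8.8913] v=[-2.5967]
Step 16: x=[8.7555] v=[-2.7165]
Step 17: x=[8.6142] v=[-2.8267]
Step 18: x=[8.4679] v=[-2.9269]
Step 19: x=[8.3171] v=[-3.0167]
Step 20: x=[8.1623] v=[-3.0958]
Step 21: x=[8.0041] v=[-3.1640]
Step 22: x=[7.8431] v=[-3.2210]
Step 23: x=[7.6798] v=[-3.2666]
Step 24: x=[7.5148] v=[-3.3006]
Step 25: x=[7.3487] v=[-3.3229]
Step 26: x=[7.1820] v=[-3.3334]
Step 27: x=[7.0154] v=[-3.3321]
Step 28: x=[6.8495] v=[-3.3190]
Step 29: x=[6.6848] v=[-3.2942]
Step 30: x=[6.5219] v=[-3.2577]
Step 31: x=[6.3614] v=[-3.2097]
Step 32: x=[6.2039] v=[-3.1503]
Step 33: x=[6.0499] v=[-3.0797]
Step 34: x=[5.9000] v=[-2.9982]
Step 35: x=[5.7547] v=[-2.9061]
Step 36: x=[5.6145] v=[-2.8037]
Step 37: x=[5.4799] v=[-2.6914]
Step 38: x=[5.3514] v=[-2.5696]
Step 39: x=[5.2295] v=[-2.4387]
Step 40: x=[5.1145] v=[-2.2991]
Step 41: x=[5.0069] v=[-2.1514]
Step 42: x=[4.9071] v=[-1.9961]
Step 43: x=[4.8154] v=[-1.8337]
Step 44: x=[4.7322] v=[-1.6648]
Step 45: x=[4.6577] v=[-1.4900]
Step 46: x=[4.5922] v=[-1.3099]
Step 47: x=[4.5359] v=[-1.1252]
Step 48: x=[4.4891] v=[-0.9365]
Step 49: x=[4.4519] v=[-0.7445]
Step 50: x=[4.4244] v=[-0.5498]
Step 51: x=[4.4067] v=[-0.3532]
Step 52: x=[4.3989] v=[-0.1553]
Step 53: x=[4.4011] v=[0.0431]
First v>=0 after going negative at step 53, time=2.6500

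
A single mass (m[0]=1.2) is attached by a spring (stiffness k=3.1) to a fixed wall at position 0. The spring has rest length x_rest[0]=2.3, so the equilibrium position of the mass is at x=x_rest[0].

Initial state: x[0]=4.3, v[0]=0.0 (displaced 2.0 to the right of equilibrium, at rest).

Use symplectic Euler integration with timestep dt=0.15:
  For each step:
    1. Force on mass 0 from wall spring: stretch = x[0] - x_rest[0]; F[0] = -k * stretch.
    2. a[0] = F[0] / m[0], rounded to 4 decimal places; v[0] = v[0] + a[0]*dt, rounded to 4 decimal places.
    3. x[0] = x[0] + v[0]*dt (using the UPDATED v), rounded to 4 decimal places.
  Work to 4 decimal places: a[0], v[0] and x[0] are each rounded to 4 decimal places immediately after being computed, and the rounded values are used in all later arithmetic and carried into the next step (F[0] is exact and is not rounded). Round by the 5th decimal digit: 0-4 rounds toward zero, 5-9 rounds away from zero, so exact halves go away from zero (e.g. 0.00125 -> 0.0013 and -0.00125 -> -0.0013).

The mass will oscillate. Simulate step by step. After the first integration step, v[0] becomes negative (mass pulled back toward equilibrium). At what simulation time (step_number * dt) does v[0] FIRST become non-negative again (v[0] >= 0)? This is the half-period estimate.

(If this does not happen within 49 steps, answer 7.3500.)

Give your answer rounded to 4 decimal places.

Step 0: x=[4.3000] v=[0.0000]
Step 1: x=[4.1838] v=[-0.7750]
Step 2: x=[3.9581] v=[-1.5050]
Step 3: x=[3.6360] v=[-2.1475]
Step 4: x=[3.2362] v=[-2.6652]
Step 5: x=[2.7820] v=[-3.0280]
Step 6: x=[2.2998] v=[-3.2148]
Step 7: x=[1.8176] v=[-3.2147]
Step 8: x=[1.3634] v=[-3.0278]
Step 9: x=[0.9637] v=[-2.6649]
Step 10: x=[0.6416] v=[-2.1471]
Step 11: x=[0.4159] v=[-1.5045]
Step 12: x=[0.2997] v=[-0.7744]
Step 13: x=[0.2998] v=[0.0007]
First v>=0 after going negative at step 13, time=1.9500

Answer: 1.9500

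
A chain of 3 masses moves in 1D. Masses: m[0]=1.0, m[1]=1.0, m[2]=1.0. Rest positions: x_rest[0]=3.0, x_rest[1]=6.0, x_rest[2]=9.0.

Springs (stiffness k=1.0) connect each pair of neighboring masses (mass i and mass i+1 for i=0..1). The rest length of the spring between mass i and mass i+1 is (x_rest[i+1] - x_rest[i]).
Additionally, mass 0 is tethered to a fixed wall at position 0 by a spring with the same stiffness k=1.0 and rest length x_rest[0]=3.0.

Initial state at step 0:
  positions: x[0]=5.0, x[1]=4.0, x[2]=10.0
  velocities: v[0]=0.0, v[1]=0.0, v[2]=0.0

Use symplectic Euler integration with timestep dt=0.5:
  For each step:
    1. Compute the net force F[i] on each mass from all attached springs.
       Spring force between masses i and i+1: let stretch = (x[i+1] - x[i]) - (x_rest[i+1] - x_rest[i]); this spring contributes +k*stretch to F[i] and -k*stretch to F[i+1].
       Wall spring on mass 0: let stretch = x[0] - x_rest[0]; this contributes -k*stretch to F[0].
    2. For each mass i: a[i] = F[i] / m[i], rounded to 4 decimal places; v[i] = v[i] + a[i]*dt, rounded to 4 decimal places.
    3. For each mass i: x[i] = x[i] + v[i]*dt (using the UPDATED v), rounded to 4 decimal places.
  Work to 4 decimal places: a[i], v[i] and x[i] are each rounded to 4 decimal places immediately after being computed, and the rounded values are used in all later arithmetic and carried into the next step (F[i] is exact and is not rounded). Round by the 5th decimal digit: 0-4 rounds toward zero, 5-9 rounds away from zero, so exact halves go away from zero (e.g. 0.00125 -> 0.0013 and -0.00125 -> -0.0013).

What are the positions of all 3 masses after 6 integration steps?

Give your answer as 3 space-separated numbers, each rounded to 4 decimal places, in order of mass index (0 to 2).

Answer: 4.8431 3.5616 10.1703

Derivation:
Step 0: x=[5.0000 4.0000 10.0000] v=[0.0000 0.0000 0.0000]
Step 1: x=[3.5000 5.7500 9.2500] v=[-3.0000 3.5000 -1.5000]
Step 2: x=[1.6875 7.8125 8.3750] v=[-3.6250 4.1250 -1.7500]
Step 3: x=[0.9844 8.4844 8.1094] v=[-1.4063 1.3438 -0.5313]
Step 4: x=[1.9102 7.1876 8.6875] v=[1.8515 -2.5937 1.1562]
Step 5: x=[3.6778 4.9464 9.6407] v=[3.5351 -4.4825 1.9063]
Step 6: x=[4.8431 3.5616 10.1703] v=[2.3305 -2.7697 1.0592]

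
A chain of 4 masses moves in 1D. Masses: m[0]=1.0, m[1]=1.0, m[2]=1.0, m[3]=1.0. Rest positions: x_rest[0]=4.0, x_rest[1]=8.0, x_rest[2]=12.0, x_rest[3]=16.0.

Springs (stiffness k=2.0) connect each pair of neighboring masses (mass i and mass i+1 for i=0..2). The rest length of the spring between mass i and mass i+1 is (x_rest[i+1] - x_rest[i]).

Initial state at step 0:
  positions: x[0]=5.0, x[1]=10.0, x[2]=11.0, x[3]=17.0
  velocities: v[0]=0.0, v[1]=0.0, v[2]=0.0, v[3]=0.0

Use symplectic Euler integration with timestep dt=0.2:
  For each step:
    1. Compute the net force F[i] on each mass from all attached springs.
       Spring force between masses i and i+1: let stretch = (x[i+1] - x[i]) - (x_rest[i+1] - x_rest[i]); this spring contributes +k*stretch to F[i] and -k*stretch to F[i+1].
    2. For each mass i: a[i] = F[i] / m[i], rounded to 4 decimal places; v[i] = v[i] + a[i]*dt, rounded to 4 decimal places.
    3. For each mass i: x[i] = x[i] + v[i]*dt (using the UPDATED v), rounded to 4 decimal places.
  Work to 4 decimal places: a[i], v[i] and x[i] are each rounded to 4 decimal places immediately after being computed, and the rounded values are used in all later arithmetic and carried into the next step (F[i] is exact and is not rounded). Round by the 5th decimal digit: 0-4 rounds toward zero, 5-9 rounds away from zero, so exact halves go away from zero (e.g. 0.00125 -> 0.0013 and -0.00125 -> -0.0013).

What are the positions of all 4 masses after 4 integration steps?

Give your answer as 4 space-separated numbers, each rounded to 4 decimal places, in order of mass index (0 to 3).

Step 0: x=[5.0000 10.0000 11.0000 17.0000] v=[0.0000 0.0000 0.0000 0.0000]
Step 1: x=[5.0800 9.6800 11.4000 16.8400] v=[0.4000 -1.6000 2.0000 -0.8000]
Step 2: x=[5.2080 9.1296 12.0976 16.5648] v=[0.6400 -2.7520 3.4880 -1.3760]
Step 3: x=[5.3297 8.5029 12.9151 16.2522] v=[0.6086 -3.1334 4.0877 -1.5629]
Step 4: x=[5.3853 7.9753 13.6466 15.9927] v=[0.2779 -2.6378 3.6577 -1.2977]

Answer: 5.3853 7.9753 13.6466 15.9927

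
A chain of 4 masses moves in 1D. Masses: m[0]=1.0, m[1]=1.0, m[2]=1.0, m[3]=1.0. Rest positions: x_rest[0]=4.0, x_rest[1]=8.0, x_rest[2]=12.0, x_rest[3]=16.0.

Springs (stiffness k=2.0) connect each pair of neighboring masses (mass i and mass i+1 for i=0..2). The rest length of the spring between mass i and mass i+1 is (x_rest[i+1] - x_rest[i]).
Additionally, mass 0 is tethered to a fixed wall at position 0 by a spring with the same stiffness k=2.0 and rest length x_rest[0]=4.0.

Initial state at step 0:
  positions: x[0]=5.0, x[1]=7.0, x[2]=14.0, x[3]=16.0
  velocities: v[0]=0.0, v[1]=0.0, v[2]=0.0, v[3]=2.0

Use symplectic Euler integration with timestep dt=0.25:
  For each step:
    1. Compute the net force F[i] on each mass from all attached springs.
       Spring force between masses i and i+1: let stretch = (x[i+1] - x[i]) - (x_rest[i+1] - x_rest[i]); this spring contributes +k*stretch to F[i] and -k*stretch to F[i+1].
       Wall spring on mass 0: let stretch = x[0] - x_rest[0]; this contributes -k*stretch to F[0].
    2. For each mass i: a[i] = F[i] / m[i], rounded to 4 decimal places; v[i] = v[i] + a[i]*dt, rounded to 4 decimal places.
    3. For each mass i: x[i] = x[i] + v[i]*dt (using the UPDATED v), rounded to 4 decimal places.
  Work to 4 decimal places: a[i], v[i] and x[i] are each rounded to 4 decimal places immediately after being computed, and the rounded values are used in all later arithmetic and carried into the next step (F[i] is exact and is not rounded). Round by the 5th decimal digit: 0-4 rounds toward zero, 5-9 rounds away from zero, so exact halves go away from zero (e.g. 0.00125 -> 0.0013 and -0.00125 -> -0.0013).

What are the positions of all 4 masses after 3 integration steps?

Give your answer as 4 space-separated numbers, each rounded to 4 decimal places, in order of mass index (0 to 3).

Step 0: x=[5.0000 7.0000 14.0000 16.0000] v=[0.0000 0.0000 0.0000 2.0000]
Step 1: x=[4.6250 7.6250 13.3750 16.7500] v=[-1.5000 2.5000 -2.5000 3.0000]
Step 2: x=[4.0469 8.5938 12.4531 17.5781] v=[-2.3125 3.8750 -3.6875 3.3125]
Step 3: x=[3.5313 9.4766 11.6894 18.2656] v=[-2.0625 3.5312 -3.0547 2.7500]

Answer: 3.5313 9.4766 11.6894 18.2656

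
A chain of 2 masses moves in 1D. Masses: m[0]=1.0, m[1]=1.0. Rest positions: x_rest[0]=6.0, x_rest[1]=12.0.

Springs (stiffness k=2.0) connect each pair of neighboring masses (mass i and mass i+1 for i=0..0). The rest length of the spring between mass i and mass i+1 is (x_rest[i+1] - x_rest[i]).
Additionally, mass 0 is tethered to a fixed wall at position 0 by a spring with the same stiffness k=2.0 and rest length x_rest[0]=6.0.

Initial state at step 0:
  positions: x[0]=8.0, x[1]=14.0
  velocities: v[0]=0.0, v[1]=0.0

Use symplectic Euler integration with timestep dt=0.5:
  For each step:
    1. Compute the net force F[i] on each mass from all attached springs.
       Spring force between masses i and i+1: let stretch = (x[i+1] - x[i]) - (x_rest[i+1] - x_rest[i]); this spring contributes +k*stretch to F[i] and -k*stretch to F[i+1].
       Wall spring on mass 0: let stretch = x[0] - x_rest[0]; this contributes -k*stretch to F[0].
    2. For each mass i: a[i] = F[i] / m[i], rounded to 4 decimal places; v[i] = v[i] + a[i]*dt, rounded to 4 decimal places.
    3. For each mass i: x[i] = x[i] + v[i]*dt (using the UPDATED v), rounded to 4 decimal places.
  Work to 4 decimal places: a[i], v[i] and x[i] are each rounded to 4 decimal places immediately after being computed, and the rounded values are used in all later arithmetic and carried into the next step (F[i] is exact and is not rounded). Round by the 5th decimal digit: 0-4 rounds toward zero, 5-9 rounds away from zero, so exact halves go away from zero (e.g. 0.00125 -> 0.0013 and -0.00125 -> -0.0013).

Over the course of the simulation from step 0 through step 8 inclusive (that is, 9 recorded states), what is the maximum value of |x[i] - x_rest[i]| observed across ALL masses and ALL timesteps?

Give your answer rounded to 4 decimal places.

Answer: 2.2812

Derivation:
Step 0: x=[8.0000 14.0000] v=[0.0000 0.0000]
Step 1: x=[7.0000 14.0000] v=[-2.0000 0.0000]
Step 2: x=[6.0000 13.5000] v=[-2.0000 -1.0000]
Step 3: x=[5.7500 12.2500] v=[-0.5000 -2.5000]
Step 4: x=[5.8750 10.7500] v=[0.2500 -3.0000]
Step 5: x=[5.5000 9.8125] v=[-0.7500 -1.8750]
Step 6: x=[4.5313 9.7188] v=[-1.9375 -0.1875]
Step 7: x=[3.8907 10.0313] v=[-1.2813 0.6250]
Step 8: x=[4.3750 10.2735] v=[0.9686 0.4844]
Max displacement = 2.2812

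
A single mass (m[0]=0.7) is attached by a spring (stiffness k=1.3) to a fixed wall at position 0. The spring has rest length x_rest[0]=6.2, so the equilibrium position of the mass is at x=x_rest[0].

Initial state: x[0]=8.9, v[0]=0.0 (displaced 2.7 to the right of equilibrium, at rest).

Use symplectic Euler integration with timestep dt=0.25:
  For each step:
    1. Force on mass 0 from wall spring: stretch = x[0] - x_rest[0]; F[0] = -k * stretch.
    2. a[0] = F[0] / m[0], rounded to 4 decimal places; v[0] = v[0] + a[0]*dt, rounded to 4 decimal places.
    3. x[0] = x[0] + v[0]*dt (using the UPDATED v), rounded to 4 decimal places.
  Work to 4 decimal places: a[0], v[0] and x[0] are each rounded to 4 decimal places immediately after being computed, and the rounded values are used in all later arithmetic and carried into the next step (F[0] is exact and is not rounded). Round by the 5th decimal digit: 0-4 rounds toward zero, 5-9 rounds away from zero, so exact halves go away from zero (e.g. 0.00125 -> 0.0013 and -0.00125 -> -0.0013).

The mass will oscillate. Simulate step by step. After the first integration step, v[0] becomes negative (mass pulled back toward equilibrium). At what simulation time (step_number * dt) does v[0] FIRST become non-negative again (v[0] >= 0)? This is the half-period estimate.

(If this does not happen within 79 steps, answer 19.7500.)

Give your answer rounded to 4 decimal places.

Step 0: x=[8.9000] v=[0.0000]
Step 1: x=[8.5866] v=[-1.2536]
Step 2: x=[7.9962] v=[-2.3617]
Step 3: x=[7.1973] v=[-3.1957]
Step 4: x=[6.2826] v=[-3.6587]
Step 5: x=[5.3583] v=[-3.6971]
Step 6: x=[4.5317] v=[-3.3063]
Step 7: x=[3.8988] v=[-2.5317]
Step 8: x=[3.5330] v=[-1.4633]
Step 9: x=[3.4767] v=[-0.2251]
Step 10: x=[3.7365] v=[1.0393]
First v>=0 after going negative at step 10, time=2.5000

Answer: 2.5000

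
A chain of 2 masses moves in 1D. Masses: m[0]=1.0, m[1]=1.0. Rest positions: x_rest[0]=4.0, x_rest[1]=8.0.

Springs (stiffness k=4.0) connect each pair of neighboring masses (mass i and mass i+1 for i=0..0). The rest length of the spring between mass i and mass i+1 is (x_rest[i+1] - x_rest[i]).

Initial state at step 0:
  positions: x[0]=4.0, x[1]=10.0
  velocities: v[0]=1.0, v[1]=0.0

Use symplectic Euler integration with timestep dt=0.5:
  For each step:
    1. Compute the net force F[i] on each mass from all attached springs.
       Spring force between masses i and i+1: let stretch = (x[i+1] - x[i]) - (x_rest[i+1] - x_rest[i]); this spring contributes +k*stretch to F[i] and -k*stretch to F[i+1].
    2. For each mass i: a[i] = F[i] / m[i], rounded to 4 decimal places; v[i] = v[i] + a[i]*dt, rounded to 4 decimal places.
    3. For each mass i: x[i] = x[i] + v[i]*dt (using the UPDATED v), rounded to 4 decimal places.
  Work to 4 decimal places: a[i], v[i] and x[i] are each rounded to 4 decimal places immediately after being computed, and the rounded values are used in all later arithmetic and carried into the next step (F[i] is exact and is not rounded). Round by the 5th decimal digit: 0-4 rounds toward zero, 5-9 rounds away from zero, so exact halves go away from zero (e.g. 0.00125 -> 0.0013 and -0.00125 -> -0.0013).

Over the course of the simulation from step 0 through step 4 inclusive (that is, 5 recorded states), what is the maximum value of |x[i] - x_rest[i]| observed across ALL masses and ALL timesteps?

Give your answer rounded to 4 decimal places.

Step 0: x=[4.0000 10.0000] v=[1.0000 0.0000]
Step 1: x=[6.5000 8.0000] v=[5.0000 -4.0000]
Step 2: x=[6.5000 8.5000] v=[0.0000 1.0000]
Step 3: x=[4.5000 11.0000] v=[-4.0000 5.0000]
Step 4: x=[5.0000 11.0000] v=[1.0000 0.0000]
Max displacement = 3.0000

Answer: 3.0000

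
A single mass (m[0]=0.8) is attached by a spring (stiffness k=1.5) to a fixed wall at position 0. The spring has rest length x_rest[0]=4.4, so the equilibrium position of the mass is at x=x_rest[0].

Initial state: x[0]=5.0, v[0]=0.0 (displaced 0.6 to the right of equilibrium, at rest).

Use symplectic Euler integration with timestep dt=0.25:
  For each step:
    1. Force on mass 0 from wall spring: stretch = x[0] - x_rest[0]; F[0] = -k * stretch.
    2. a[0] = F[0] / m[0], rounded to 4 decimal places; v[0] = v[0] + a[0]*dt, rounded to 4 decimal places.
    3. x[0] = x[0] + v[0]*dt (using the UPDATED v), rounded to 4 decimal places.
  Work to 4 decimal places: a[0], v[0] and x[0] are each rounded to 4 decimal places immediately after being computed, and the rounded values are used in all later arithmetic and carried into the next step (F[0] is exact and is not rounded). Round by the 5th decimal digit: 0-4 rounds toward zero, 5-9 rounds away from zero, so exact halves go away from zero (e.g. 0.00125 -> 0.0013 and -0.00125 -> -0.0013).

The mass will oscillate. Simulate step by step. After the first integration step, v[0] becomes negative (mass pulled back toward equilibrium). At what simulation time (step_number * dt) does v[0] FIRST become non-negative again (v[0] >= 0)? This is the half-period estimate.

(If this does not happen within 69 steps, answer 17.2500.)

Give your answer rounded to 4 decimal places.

Step 0: x=[5.0000] v=[0.0000]
Step 1: x=[4.9297] v=[-0.2813]
Step 2: x=[4.7973] v=[-0.5296]
Step 3: x=[4.6184] v=[-0.7158]
Step 4: x=[4.4139] v=[-0.8182]
Step 5: x=[4.2077] v=[-0.8247]
Step 6: x=[4.0241] v=[-0.7346]
Step 7: x=[3.8845] v=[-0.5584]
Step 8: x=[3.8053] v=[-0.3168]
Step 9: x=[3.7958] v=[-0.0380]
Step 10: x=[3.8571] v=[0.2452]
First v>=0 after going negative at step 10, time=2.5000

Answer: 2.5000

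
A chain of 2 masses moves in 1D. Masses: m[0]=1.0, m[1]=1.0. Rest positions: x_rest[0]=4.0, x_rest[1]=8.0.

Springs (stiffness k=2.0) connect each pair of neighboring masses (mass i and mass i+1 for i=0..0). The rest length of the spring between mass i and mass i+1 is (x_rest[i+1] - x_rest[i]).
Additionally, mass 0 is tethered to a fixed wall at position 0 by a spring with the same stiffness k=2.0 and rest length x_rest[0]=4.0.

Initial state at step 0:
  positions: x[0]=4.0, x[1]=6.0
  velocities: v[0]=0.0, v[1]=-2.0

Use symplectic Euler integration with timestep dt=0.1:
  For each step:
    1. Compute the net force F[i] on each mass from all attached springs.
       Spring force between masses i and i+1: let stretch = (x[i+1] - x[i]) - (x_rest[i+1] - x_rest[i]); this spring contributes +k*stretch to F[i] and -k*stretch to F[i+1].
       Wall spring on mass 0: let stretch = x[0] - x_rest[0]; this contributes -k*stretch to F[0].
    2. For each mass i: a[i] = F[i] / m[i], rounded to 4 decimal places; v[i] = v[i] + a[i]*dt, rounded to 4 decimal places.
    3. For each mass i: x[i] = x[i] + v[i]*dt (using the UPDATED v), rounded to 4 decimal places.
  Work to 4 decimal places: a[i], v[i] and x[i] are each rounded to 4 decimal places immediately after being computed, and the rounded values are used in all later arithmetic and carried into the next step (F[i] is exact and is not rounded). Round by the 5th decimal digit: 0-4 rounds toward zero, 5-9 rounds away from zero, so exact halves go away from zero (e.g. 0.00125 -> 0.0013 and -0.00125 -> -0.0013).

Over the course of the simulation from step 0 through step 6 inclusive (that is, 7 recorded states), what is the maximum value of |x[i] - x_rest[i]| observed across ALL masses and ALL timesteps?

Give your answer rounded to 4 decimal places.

Step 0: x=[4.0000 6.0000] v=[0.0000 -2.0000]
Step 1: x=[3.9600 5.8400] v=[-0.4000 -1.6000]
Step 2: x=[3.8784 5.7224] v=[-0.8160 -1.1760]
Step 3: x=[3.7561 5.6479] v=[-1.2229 -0.7448]
Step 4: x=[3.5965 5.6156] v=[-1.5958 -0.3232]
Step 5: x=[3.4054 5.6229] v=[-1.9113 0.0730]
Step 6: x=[3.1905 5.6659] v=[-2.1489 0.4295]
Max displacement = 2.3844

Answer: 2.3844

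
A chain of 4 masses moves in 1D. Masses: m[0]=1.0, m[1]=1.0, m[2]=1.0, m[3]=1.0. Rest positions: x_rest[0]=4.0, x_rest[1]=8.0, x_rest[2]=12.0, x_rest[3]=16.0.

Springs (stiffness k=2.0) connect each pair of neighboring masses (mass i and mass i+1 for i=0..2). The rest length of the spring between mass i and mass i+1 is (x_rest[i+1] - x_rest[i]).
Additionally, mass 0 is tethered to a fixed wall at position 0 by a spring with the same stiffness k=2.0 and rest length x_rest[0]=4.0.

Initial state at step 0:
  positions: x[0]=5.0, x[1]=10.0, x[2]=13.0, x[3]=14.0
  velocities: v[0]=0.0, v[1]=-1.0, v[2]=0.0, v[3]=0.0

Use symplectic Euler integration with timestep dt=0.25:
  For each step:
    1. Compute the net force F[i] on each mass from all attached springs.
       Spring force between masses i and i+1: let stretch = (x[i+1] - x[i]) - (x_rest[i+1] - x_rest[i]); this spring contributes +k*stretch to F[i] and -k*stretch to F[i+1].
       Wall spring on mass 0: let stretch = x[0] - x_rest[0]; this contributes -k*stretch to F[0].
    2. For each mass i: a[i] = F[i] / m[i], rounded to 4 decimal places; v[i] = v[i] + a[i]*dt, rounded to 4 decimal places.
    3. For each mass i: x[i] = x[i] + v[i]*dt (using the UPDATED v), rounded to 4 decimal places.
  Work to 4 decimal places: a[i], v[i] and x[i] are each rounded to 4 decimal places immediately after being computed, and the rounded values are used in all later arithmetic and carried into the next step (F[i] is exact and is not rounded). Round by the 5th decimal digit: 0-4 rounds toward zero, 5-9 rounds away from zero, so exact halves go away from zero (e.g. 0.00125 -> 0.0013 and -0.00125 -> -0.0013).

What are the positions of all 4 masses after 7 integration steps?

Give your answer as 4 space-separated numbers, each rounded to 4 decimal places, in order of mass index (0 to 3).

Answer: 2.5866 6.1420 11.2449 17.6810

Derivation:
Step 0: x=[5.0000 10.0000 13.0000 14.0000] v=[0.0000 -1.0000 0.0000 0.0000]
Step 1: x=[5.0000 9.5000 12.7500 14.3750] v=[0.0000 -2.0000 -1.0000 1.5000]
Step 2: x=[4.9375 8.8438 12.2969 15.0469] v=[-0.2500 -2.6250 -1.8125 2.6875]
Step 3: x=[4.7461 8.1309 11.7559 15.8750] v=[-0.7656 -2.8516 -2.1641 3.3125]
Step 4: x=[4.3845 7.4480 11.2766 16.6883] v=[-1.4463 -2.7315 -1.9171 3.2530]
Step 5: x=[3.8578 6.8608 10.9952 17.3251] v=[-2.1068 -2.3490 -1.1256 2.5472]
Step 6: x=[3.2243 6.4150 10.9882 17.6707] v=[-2.5342 -1.7833 -0.0279 1.3823]
Step 7: x=[2.5866 6.1420 11.2449 17.6810] v=[-2.5510 -1.0921 1.0268 0.0411]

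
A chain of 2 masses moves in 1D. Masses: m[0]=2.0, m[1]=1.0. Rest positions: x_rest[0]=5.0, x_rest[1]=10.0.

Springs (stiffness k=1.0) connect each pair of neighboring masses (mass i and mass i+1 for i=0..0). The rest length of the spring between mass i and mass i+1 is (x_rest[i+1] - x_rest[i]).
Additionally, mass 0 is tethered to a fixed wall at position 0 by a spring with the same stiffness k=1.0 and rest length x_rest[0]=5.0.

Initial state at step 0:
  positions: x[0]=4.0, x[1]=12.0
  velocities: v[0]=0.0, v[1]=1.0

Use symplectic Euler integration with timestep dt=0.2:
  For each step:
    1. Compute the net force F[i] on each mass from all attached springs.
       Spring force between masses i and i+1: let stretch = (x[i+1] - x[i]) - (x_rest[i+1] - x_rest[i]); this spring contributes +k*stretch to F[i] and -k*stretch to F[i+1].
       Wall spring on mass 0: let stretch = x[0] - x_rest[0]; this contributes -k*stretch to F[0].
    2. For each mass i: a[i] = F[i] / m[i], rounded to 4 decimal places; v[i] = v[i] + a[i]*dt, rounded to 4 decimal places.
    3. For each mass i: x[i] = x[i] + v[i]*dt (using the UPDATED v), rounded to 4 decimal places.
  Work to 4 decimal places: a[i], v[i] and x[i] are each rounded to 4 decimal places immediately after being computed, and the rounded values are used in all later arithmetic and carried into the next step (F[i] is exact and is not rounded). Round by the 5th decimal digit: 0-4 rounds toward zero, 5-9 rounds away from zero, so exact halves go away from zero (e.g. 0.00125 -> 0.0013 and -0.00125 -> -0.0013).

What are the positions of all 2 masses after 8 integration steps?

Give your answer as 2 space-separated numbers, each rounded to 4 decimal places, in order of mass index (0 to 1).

Answer: 6.1313 10.1652

Derivation:
Step 0: x=[4.0000 12.0000] v=[0.0000 1.0000]
Step 1: x=[4.0800 12.0800] v=[0.4000 0.4000]
Step 2: x=[4.2384 12.0400] v=[0.7920 -0.2000]
Step 3: x=[4.4681 11.8879] v=[1.1483 -0.7603]
Step 4: x=[4.7568 11.6390] v=[1.4435 -1.2443]
Step 5: x=[5.0880 11.3149] v=[1.6560 -1.6207]
Step 6: x=[5.4420 10.9417] v=[1.7699 -1.8661]
Step 7: x=[5.7971 10.5485] v=[1.7757 -1.9660]
Step 8: x=[6.1313 10.1652] v=[1.6711 -1.9163]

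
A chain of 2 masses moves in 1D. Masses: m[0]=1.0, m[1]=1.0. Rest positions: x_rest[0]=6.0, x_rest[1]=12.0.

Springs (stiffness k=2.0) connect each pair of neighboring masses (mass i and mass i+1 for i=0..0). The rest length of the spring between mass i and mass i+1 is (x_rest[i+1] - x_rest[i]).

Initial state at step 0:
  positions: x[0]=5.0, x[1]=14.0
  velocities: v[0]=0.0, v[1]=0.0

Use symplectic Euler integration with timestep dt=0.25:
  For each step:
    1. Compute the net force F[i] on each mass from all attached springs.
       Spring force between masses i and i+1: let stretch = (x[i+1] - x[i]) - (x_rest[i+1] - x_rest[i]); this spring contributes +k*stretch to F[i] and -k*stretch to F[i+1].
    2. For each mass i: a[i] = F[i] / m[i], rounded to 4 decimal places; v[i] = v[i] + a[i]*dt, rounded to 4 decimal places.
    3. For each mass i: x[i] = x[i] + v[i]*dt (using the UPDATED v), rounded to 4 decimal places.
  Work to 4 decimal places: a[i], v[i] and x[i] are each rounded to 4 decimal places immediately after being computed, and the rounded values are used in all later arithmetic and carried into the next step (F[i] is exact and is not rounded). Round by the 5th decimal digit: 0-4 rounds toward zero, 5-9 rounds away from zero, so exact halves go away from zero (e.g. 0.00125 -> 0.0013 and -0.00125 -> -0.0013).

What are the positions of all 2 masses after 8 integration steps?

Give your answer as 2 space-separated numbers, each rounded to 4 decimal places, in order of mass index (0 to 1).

Answer: 7.1273 11.8729

Derivation:
Step 0: x=[5.0000 14.0000] v=[0.0000 0.0000]
Step 1: x=[5.3750 13.6250] v=[1.5000 -1.5000]
Step 2: x=[6.0313 12.9688] v=[2.6250 -2.6250]
Step 3: x=[6.8048 12.1954] v=[3.0938 -3.0938]
Step 4: x=[7.5021 11.4981] v=[2.7891 -2.7891]
Step 5: x=[7.9489 11.0513] v=[1.7871 -1.7871]
Step 6: x=[8.0335 10.9667] v=[0.3383 -0.3383]
Step 7: x=[7.7347 11.2655] v=[-1.1951 1.1951]
Step 8: x=[7.1273 11.8729] v=[-2.4297 2.4297]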